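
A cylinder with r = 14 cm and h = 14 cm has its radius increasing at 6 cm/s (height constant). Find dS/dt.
504π cm²/s

S = 2πrh + 2πr² (lateral + bases)
dS/dt = (2πh + 4πr)·dr/dt = (2π·14 + 4π·14)·6
= 504π cm²/s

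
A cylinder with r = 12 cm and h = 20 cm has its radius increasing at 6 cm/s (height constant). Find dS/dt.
528π cm²/s

S = 2πrh + 2πr² (lateral + bases)
dS/dt = (2πh + 4πr)·dr/dt = (2π·20 + 4π·12)·6
= 528π cm²/s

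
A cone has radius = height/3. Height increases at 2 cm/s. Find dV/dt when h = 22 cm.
968π/9 cm³/s

V = (1/3)π(h/3)²h = πh³/27
dV/dt = πh²/9 · 2
At h = 22: dV/dt = 968π/9 cm³/s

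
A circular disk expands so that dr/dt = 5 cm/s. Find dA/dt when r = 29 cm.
290π cm²/s

A = πr²
dA/dt = 2πr · dr/dt = 2π(29)(5) = 290π cm²/s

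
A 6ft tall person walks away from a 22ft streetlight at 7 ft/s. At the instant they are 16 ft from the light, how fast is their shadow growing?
21/8 ft/s

By similar triangles: 22/(x+s) = 6/s
Solving: s = 6x/16
ds/dt = 6/16 · dx/dt = 3/8 · 7 = 21/8 ft/s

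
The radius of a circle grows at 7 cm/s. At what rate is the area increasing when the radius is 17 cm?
238π cm²/s

A = πr²
dA/dt = 2πr · dr/dt = 2π(17)(7) = 238π cm²/s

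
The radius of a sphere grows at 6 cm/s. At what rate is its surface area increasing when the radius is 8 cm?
384π cm²/s

S = 4πr²
dS/dt = dS/dr · dr/dt = 8πr · 6
At r = 8: dS/dt = 384π cm²/s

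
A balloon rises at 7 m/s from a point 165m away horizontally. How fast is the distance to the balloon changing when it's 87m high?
203√3866/3866 ≈ 3.265 m/s

z² = 165² + y²
z = √(165² + 87²) = 3√3866
dz/dt = y/z · dy/dt = 87/(3√3866) · 7 = 203√3866/3866 ≈ 3.265 m/s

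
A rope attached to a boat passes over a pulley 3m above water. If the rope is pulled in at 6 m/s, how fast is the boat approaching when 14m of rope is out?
84√187/187 ≈ 6.143 m/s

rope² = x² + 3²
x = √(14² - 3²) = √187
dx/dt = (rope/x) · d(rope)/dt = (14/√187) · (-6) = -84√187/187 m/s
The boat approaches at 84√187/187 ≈ 6.143 m/s.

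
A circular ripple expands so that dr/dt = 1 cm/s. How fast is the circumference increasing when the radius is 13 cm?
2π cm/s

C = 2πr
dC/dt = 2π · dr/dt = 2π · 1 = 2π cm/s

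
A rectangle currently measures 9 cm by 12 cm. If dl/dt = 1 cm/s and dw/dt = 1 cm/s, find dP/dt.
4 cm/s

P = 2(l + w)
dP/dt = 2(dl/dt + dw/dt) = 2(1 + 1) = 4 cm/s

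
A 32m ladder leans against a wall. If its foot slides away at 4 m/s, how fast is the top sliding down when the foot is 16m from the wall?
4√3/3 ≈ 2.309 m/s

x² + y² = 32²
2x·dx/dt + 2y·dy/dt = 0
dy/dt = -x/y · dx/dt = -16/(16√3) · 4 = -4√3/3 m/s
The top is descending at 4√3/3 ≈ 2.309 m/s.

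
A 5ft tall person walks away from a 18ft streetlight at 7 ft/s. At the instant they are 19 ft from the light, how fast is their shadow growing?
35/13 ft/s

By similar triangles: 18/(x+s) = 5/s
Solving: s = 5x/13
ds/dt = 5/13 · dx/dt = 5/13 · 7 = 35/13 ft/s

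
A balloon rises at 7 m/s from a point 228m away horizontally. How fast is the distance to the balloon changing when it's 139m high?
973√71305/71305 ≈ 3.644 m/s

z² = 228² + y²
z = √(228² + 139²) = √71305
dz/dt = y/z · dy/dt = 139/√71305 · 7 = 973√71305/71305 ≈ 3.644 m/s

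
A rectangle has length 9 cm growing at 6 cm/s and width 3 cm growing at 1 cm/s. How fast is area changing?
27 cm²/s

A = lw
dA/dt = w·dl/dt + l·dw/dt = 3·6 + 9·1 = 27 cm²/s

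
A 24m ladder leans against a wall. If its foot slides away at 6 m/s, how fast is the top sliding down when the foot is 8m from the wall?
3√2/2 ≈ 2.121 m/s

x² + y² = 24²
2x·dx/dt + 2y·dy/dt = 0
dy/dt = -x/y · dx/dt = -8/(16√2) · 6 = -3√2/2 m/s
The top is descending at 3√2/2 ≈ 2.121 m/s.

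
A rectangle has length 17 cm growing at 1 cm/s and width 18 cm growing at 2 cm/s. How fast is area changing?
52 cm²/s

A = lw
dA/dt = w·dl/dt + l·dw/dt = 18·1 + 17·2 = 52 cm²/s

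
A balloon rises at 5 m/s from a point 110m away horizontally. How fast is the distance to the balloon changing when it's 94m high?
235√5234/5234 ≈ 3.248 m/s

z² = 110² + y²
z = √(110² + 94²) = 2√5234
dz/dt = y/z · dy/dt = 94/(2√5234) · 5 = 235√5234/5234 ≈ 3.248 m/s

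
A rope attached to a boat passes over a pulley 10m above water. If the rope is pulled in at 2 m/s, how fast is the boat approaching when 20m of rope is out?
4√3/3 ≈ 2.309 m/s

rope² = x² + 10²
x = √(20² - 10²) = 10√3
dx/dt = (rope/x) · d(rope)/dt = (20/(10√3)) · (-2) = -4√3/3 m/s
The boat approaches at 4√3/3 ≈ 2.309 m/s.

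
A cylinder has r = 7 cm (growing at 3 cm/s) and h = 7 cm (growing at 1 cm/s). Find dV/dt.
343π cm³/s

V = πr²h
dV/dt = 2πrh·dr/dt + πr²·dh/dt
= 2π(7)(7)(3) + π(7)²(1)
= 343π cm³/s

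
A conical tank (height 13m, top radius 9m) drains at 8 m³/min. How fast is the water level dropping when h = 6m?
338/(729π) ≈ 0.1476 m/min

r/h = 9/13, so r = (9/13)h
V = (1/3)πr²h = (1/3)π((9/13)h)²h = (27/169)πh³
dV/dh = (81/169)πh²
dh/dt = (dV/dt)/(dV/dh) = -8/((81/169)π·6²) = -338/(729π) m/min
The level is dropping at 338/(729π) ≈ 0.1476 m/min.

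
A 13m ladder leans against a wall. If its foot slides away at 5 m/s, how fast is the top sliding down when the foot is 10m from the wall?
50√69/69 ≈ 6.019 m/s

x² + y² = 13²
2x·dx/dt + 2y·dy/dt = 0
dy/dt = -x/y · dx/dt = -10/√69 · 5 = -50√69/69 m/s
The top is descending at 50√69/69 ≈ 6.019 m/s.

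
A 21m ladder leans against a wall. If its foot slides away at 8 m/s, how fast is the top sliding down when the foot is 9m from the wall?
6√10/5 ≈ 3.795 m/s

x² + y² = 21²
2x·dx/dt + 2y·dy/dt = 0
dy/dt = -x/y · dx/dt = -9/(6√10) · 8 = -6√10/5 m/s
The top is descending at 6√10/5 ≈ 3.795 m/s.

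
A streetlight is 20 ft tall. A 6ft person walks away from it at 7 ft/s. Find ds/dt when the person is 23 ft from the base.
3 ft/s

By similar triangles: 20/(x+s) = 6/s
Solving: s = 6x/14
ds/dt = 6/14 · dx/dt = 3/7 · 7 = 3 ft/s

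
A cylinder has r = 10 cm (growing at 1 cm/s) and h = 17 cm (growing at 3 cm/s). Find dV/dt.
640π cm³/s

V = πr²h
dV/dt = 2πrh·dr/dt + πr²·dh/dt
= 2π(10)(17)(1) + π(10)²(3)
= 640π cm³/s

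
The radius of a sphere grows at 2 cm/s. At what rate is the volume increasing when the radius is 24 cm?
4608π cm³/s

V = (4/3)πr³
dV/dt = dV/dr · dr/dt = 4πr² · 2
At r = 24: dV/dt = 4608π cm³/s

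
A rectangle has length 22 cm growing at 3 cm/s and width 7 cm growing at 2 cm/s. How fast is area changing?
65 cm²/s

A = lw
dA/dt = w·dl/dt + l·dw/dt = 7·3 + 22·2 = 65 cm²/s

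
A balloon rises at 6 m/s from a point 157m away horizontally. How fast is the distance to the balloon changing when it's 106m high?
636√35885/35885 ≈ 3.357 m/s

z² = 157² + y²
z = √(157² + 106²) = √35885
dz/dt = y/z · dy/dt = 106/√35885 · 6 = 636√35885/35885 ≈ 3.357 m/s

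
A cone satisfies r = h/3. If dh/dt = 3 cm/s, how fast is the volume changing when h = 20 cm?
400π/3 cm³/s

V = (1/3)π(h/3)²h = πh³/27
dV/dt = πh²/9 · 3
At h = 20: dV/dt = 400π/3 cm³/s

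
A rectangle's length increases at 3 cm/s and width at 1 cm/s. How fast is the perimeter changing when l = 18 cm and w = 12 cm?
8 cm/s

P = 2(l + w)
dP/dt = 2(dl/dt + dw/dt) = 2(3 + 1) = 8 cm/s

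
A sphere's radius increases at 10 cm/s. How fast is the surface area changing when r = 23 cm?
1840π cm²/s

S = 4πr²
dS/dt = dS/dr · dr/dt = 8πr · 10
At r = 23: dS/dt = 1840π cm²/s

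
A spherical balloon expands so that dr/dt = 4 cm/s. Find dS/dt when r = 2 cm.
64π cm²/s

S = 4πr²
dS/dt = dS/dr · dr/dt = 8πr · 4
At r = 2: dS/dt = 64π cm²/s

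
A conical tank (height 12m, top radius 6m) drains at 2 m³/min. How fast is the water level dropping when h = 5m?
8/(25π) ≈ 0.1019 m/min

r/h = 6/12, so r = (1/2)h
V = (1/3)πr²h = (1/3)π((1/2)h)²h = (1/12)πh³
dV/dh = (1/4)πh²
dh/dt = (dV/dt)/(dV/dh) = -2/((1/4)π·5²) = -8/(25π) m/min
The level is dropping at 8/(25π) ≈ 0.1019 m/min.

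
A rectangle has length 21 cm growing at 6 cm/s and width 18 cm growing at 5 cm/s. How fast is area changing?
213 cm²/s

A = lw
dA/dt = w·dl/dt + l·dw/dt = 18·6 + 21·5 = 213 cm²/s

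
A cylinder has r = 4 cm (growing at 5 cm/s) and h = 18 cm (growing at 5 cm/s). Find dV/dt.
800π cm³/s

V = πr²h
dV/dt = 2πrh·dr/dt + πr²·dh/dt
= 2π(4)(18)(5) + π(4)²(5)
= 800π cm³/s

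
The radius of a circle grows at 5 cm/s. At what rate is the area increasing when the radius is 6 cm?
60π cm²/s

A = πr²
dA/dt = 2πr · dr/dt = 2π(6)(5) = 60π cm²/s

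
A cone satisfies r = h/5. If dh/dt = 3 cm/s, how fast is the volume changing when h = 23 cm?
1587π/25 cm³/s

V = (1/3)π(h/5)²h = πh³/75
dV/dt = πh²/25 · 3
At h = 23: dV/dt = 1587π/25 cm³/s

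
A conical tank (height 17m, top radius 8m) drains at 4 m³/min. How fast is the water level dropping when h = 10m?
289/(1600π) ≈ 0.05749 m/min

r/h = 8/17, so r = (8/17)h
V = (1/3)πr²h = (1/3)π((8/17)h)²h = (64/867)πh³
dV/dh = (64/289)πh²
dh/dt = (dV/dt)/(dV/dh) = -4/((64/289)π·10²) = -289/(1600π) m/min
The level is dropping at 289/(1600π) ≈ 0.05749 m/min.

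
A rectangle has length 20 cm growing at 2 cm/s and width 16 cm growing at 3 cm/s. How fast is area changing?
92 cm²/s

A = lw
dA/dt = w·dl/dt + l·dw/dt = 16·2 + 20·3 = 92 cm²/s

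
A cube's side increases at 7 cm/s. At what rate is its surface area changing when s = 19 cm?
1596 cm²/s

A = 6s²
dA/dt = 12s · ds/dt = 12·19·7 = 1596 cm²/s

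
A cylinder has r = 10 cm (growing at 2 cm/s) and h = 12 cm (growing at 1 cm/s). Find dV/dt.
580π cm³/s

V = πr²h
dV/dt = 2πrh·dr/dt + πr²·dh/dt
= 2π(10)(12)(2) + π(10)²(1)
= 580π cm³/s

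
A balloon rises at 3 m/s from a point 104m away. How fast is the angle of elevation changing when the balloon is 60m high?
0.021643 rad/s

tan(θ) = y/104
sec²(θ) · dθ/dt = (1/104) · dy/dt
dθ/dt = cos²(θ)/104 · 3 = 104/(104² + 60²) · 3
dθ/dt = 0.021643 rad/s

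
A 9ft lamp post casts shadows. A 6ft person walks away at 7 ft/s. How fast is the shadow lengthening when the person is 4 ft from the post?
14 ft/s

By similar triangles: 9/(x+s) = 6/s
Solving: s = 6x/3
ds/dt = 6/3 · dx/dt = 2 · 7 = 14 ft/s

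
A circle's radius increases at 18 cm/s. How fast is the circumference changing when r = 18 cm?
36π cm/s

C = 2πr
dC/dt = 2π · dr/dt = 2π · 18 = 36π cm/s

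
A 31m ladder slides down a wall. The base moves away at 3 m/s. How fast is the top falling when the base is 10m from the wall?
10√861/287 ≈ 1.022 m/s

x² + y² = 31²
2x·dx/dt + 2y·dy/dt = 0
dy/dt = -x/y · dx/dt = -10/√861 · 3 = -10√861/287 m/s
The top is descending at 10√861/287 ≈ 1.022 m/s.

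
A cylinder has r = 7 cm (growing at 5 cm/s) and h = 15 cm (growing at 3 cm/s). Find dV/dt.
1197π cm³/s

V = πr²h
dV/dt = 2πrh·dr/dt + πr²·dh/dt
= 2π(7)(15)(5) + π(7)²(3)
= 1197π cm³/s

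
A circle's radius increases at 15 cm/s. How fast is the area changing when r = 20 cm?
600π cm²/s

A = πr²
dA/dt = 2πr · dr/dt = 2π(20)(15) = 600π cm²/s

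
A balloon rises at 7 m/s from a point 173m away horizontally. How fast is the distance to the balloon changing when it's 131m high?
917√47090/47090 ≈ 4.226 m/s

z² = 173² + y²
z = √(173² + 131²) = √47090
dz/dt = y/z · dy/dt = 131/√47090 · 7 = 917√47090/47090 ≈ 4.226 m/s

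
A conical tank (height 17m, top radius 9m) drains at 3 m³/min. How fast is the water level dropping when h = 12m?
289/(3888π) ≈ 0.02366 m/min

r/h = 9/17, so r = (9/17)h
V = (1/3)πr²h = (1/3)π((9/17)h)²h = (27/289)πh³
dV/dh = (81/289)πh²
dh/dt = (dV/dt)/(dV/dh) = -3/((81/289)π·12²) = -289/(3888π) m/min
The level is dropping at 289/(3888π) ≈ 0.02366 m/min.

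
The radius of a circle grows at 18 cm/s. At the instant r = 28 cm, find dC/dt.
36π cm/s

C = 2πr
dC/dt = 2π · dr/dt = 2π · 18 = 36π cm/s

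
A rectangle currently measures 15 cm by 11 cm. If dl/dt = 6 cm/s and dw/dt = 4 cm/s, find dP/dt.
20 cm/s

P = 2(l + w)
dP/dt = 2(dl/dt + dw/dt) = 2(6 + 4) = 20 cm/s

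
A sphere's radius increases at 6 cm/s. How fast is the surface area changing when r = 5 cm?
240π cm²/s

S = 4πr²
dS/dt = dS/dr · dr/dt = 8πr · 6
At r = 5: dS/dt = 240π cm²/s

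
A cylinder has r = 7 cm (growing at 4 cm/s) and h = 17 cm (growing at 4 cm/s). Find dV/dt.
1148π cm³/s

V = πr²h
dV/dt = 2πrh·dr/dt + πr²·dh/dt
= 2π(7)(17)(4) + π(7)²(4)
= 1148π cm³/s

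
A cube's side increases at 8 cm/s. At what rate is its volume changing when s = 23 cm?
12696 cm³/s

V = s³
dV/dt = 3s² · ds/dt = 3·23²·8 = 12696 cm³/s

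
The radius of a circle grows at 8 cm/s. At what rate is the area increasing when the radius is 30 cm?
480π cm²/s

A = πr²
dA/dt = 2πr · dr/dt = 2π(30)(8) = 480π cm²/s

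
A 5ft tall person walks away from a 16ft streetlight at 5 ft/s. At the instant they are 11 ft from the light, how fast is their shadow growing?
25/11 ft/s

By similar triangles: 16/(x+s) = 5/s
Solving: s = 5x/11
ds/dt = 5/11 · dx/dt = 5/11 · 5 = 25/11 ft/s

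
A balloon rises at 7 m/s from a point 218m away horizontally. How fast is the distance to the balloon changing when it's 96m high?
336√14185/14185 ≈ 2.821 m/s

z² = 218² + y²
z = √(218² + 96²) = 2√14185
dz/dt = y/z · dy/dt = 96/(2√14185) · 7 = 336√14185/14185 ≈ 2.821 m/s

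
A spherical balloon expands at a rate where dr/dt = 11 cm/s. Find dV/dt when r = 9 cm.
3564π cm³/s

V = (4/3)πr³
dV/dt = dV/dr · dr/dt = 4πr² · 11
At r = 9: dV/dt = 3564π cm³/s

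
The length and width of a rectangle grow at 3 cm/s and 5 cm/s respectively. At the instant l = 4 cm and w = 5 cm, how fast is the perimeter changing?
16 cm/s

P = 2(l + w)
dP/dt = 2(dl/dt + dw/dt) = 2(3 + 5) = 16 cm/s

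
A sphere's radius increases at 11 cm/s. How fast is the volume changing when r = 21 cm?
19404π cm³/s

V = (4/3)πr³
dV/dt = dV/dr · dr/dt = 4πr² · 11
At r = 21: dV/dt = 19404π cm³/s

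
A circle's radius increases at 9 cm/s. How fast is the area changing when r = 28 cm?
504π cm²/s

A = πr²
dA/dt = 2πr · dr/dt = 2π(28)(9) = 504π cm²/s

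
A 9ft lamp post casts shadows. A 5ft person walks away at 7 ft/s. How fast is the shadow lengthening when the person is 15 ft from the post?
35/4 ft/s

By similar triangles: 9/(x+s) = 5/s
Solving: s = 5x/4
ds/dt = 5/4 · dx/dt = 5/4 · 7 = 35/4 ft/s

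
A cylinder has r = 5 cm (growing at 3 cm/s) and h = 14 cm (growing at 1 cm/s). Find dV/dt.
445π cm³/s

V = πr²h
dV/dt = 2πrh·dr/dt + πr²·dh/dt
= 2π(5)(14)(3) + π(5)²(1)
= 445π cm³/s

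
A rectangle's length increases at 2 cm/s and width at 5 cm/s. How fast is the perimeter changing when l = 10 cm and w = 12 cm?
14 cm/s

P = 2(l + w)
dP/dt = 2(dl/dt + dw/dt) = 2(2 + 5) = 14 cm/s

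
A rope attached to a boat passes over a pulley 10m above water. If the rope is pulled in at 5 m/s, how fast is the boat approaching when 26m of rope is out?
65/12 ≈ 5.417 m/s

rope² = x² + 10²
x = √(26² - 10²) = 24
dx/dt = (rope/x) · d(rope)/dt = (26/24) · (-5) = -65/12 m/s
The boat approaches at 65/12 ≈ 5.417 m/s.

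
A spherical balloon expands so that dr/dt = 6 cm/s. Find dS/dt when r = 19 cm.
912π cm²/s

S = 4πr²
dS/dt = dS/dr · dr/dt = 8πr · 6
At r = 19: dS/dt = 912π cm²/s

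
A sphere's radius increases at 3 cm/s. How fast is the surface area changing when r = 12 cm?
288π cm²/s

S = 4πr²
dS/dt = dS/dr · dr/dt = 8πr · 3
At r = 12: dS/dt = 288π cm²/s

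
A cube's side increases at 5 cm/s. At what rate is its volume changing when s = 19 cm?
5415 cm³/s

V = s³
dV/dt = 3s² · ds/dt = 3·19²·5 = 5415 cm³/s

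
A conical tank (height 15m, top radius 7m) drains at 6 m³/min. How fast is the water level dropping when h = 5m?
54/(49π) ≈ 0.3508 m/min

r/h = 7/15, so r = (7/15)h
V = (1/3)πr²h = (1/3)π((7/15)h)²h = (49/675)πh³
dV/dh = (49/225)πh²
dh/dt = (dV/dt)/(dV/dh) = -6/((49/225)π·5²) = -54/(49π) m/min
The level is dropping at 54/(49π) ≈ 0.3508 m/min.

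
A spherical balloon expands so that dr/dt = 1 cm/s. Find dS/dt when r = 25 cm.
200π cm²/s

S = 4πr²
dS/dt = dS/dr · dr/dt = 8πr · 1
At r = 25: dS/dt = 200π cm²/s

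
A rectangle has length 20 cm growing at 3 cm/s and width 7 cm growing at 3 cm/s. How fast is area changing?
81 cm²/s

A = lw
dA/dt = w·dl/dt + l·dw/dt = 7·3 + 20·3 = 81 cm²/s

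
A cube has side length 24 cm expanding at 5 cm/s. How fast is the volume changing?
8640 cm³/s

V = s³
dV/dt = 3s² · ds/dt = 3·24²·5 = 8640 cm³/s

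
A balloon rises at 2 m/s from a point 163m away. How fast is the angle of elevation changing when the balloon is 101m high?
0.008866 rad/s

tan(θ) = y/163
sec²(θ) · dθ/dt = (1/163) · dy/dt
dθ/dt = cos²(θ)/163 · 2 = 163/(163² + 101²) · 2
dθ/dt = 0.008866 rad/s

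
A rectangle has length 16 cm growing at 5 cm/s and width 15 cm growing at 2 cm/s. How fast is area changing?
107 cm²/s

A = lw
dA/dt = w·dl/dt + l·dw/dt = 15·5 + 16·2 = 107 cm²/s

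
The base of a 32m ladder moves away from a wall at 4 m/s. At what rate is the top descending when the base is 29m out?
116√183/183 ≈ 8.575 m/s

x² + y² = 32²
2x·dx/dt + 2y·dy/dt = 0
dy/dt = -x/y · dx/dt = -29/√183 · 4 = -116√183/183 m/s
The top is descending at 116√183/183 ≈ 8.575 m/s.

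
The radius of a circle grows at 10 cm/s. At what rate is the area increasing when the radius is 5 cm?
100π cm²/s

A = πr²
dA/dt = 2πr · dr/dt = 2π(5)(10) = 100π cm²/s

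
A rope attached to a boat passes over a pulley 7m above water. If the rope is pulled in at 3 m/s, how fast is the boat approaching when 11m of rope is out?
11√2/4 ≈ 3.889 m/s

rope² = x² + 7²
x = √(11² - 7²) = 6√2
dx/dt = (rope/x) · d(rope)/dt = (11/(6√2)) · (-3) = -11√2/4 m/s
The boat approaches at 11√2/4 ≈ 3.889 m/s.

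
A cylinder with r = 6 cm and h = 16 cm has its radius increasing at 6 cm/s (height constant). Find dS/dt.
336π cm²/s

S = 2πrh + 2πr² (lateral + bases)
dS/dt = (2πh + 4πr)·dr/dt = (2π·16 + 4π·6)·6
= 336π cm²/s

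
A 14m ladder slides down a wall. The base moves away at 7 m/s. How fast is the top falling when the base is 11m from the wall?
77√3/15 ≈ 8.891 m/s

x² + y² = 14²
2x·dx/dt + 2y·dy/dt = 0
dy/dt = -x/y · dx/dt = -11/(5√3) · 7 = -77√3/15 m/s
The top is descending at 77√3/15 ≈ 8.891 m/s.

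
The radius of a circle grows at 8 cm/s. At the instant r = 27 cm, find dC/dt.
16π cm/s

C = 2πr
dC/dt = 2π · dr/dt = 2π · 8 = 16π cm/s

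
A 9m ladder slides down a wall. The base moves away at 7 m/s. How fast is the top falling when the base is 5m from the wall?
5√14/4 ≈ 4.677 m/s

x² + y² = 9²
2x·dx/dt + 2y·dy/dt = 0
dy/dt = -x/y · dx/dt = -5/(2√14) · 7 = -5√14/4 m/s
The top is descending at 5√14/4 ≈ 4.677 m/s.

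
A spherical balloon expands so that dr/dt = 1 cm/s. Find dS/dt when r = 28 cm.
224π cm²/s

S = 4πr²
dS/dt = dS/dr · dr/dt = 8πr · 1
At r = 28: dS/dt = 224π cm²/s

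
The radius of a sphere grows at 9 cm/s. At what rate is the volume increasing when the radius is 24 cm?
20736π cm³/s

V = (4/3)πr³
dV/dt = dV/dr · dr/dt = 4πr² · 9
At r = 24: dV/dt = 20736π cm³/s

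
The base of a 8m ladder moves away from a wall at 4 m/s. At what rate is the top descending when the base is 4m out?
4√3/3 ≈ 2.309 m/s

x² + y² = 8²
2x·dx/dt + 2y·dy/dt = 0
dy/dt = -x/y · dx/dt = -4/(4√3) · 4 = -4√3/3 m/s
The top is descending at 4√3/3 ≈ 2.309 m/s.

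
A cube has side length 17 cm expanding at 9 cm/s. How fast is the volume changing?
7803 cm³/s

V = s³
dV/dt = 3s² · ds/dt = 3·17²·9 = 7803 cm³/s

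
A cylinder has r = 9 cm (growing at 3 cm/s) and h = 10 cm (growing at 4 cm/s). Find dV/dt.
864π cm³/s

V = πr²h
dV/dt = 2πrh·dr/dt + πr²·dh/dt
= 2π(9)(10)(3) + π(9)²(4)
= 864π cm³/s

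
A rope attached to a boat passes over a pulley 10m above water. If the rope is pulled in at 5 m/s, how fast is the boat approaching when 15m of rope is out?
3√5 ≈ 6.708 m/s

rope² = x² + 10²
x = √(15² - 10²) = 5√5
dx/dt = (rope/x) · d(rope)/dt = (15/(5√5)) · (-5) = -3√5 m/s
The boat approaches at 3√5 ≈ 6.708 m/s.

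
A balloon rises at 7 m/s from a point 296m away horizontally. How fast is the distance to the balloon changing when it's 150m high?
525√27529/27529 ≈ 3.164 m/s

z² = 296² + y²
z = √(296² + 150²) = 2√27529
dz/dt = y/z · dy/dt = 150/(2√27529) · 7 = 525√27529/27529 ≈ 3.164 m/s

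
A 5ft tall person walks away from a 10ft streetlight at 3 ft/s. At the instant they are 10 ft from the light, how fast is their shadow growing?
3 ft/s

By similar triangles: 10/(x+s) = 5/s
Solving: s = 5x/5
ds/dt = 5/5 · dx/dt = 1 · 3 = 3 ft/s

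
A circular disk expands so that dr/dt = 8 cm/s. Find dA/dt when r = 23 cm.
368π cm²/s

A = πr²
dA/dt = 2πr · dr/dt = 2π(23)(8) = 368π cm²/s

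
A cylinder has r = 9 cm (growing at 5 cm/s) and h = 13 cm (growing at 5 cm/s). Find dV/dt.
1575π cm³/s

V = πr²h
dV/dt = 2πrh·dr/dt + πr²·dh/dt
= 2π(9)(13)(5) + π(9)²(5)
= 1575π cm³/s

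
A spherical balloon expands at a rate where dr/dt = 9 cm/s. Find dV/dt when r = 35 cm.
44100π cm³/s

V = (4/3)πr³
dV/dt = dV/dr · dr/dt = 4πr² · 9
At r = 35: dV/dt = 44100π cm³/s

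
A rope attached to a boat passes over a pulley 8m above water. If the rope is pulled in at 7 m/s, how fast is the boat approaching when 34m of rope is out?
17√273/39 ≈ 7.202 m/s

rope² = x² + 8²
x = √(34² - 8²) = 2√273
dx/dt = (rope/x) · d(rope)/dt = (34/(2√273)) · (-7) = -17√273/39 m/s
The boat approaches at 17√273/39 ≈ 7.202 m/s.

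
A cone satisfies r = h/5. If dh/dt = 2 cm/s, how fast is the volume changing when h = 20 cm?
32π cm³/s

V = (1/3)π(h/5)²h = πh³/75
dV/dt = πh²/25 · 2
At h = 20: dV/dt = 32π cm³/s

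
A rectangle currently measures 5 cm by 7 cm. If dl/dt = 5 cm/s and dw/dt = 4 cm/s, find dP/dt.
18 cm/s

P = 2(l + w)
dP/dt = 2(dl/dt + dw/dt) = 2(5 + 4) = 18 cm/s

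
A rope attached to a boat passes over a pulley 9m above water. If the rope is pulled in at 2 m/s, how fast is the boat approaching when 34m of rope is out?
68√43/215 ≈ 2.074 m/s

rope² = x² + 9²
x = √(34² - 9²) = 5√43
dx/dt = (rope/x) · d(rope)/dt = (34/(5√43)) · (-2) = -68√43/215 m/s
The boat approaches at 68√43/215 ≈ 2.074 m/s.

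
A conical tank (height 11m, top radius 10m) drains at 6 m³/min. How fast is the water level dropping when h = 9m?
121/(1350π) ≈ 0.02853 m/min

r/h = 10/11, so r = (10/11)h
V = (1/3)πr²h = (1/3)π((10/11)h)²h = (100/363)πh³
dV/dh = (100/121)πh²
dh/dt = (dV/dt)/(dV/dh) = -6/((100/121)π·9²) = -121/(1350π) m/min
The level is dropping at 121/(1350π) ≈ 0.02853 m/min.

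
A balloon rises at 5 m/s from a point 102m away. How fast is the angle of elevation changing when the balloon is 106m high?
0.023567 rad/s

tan(θ) = y/102
sec²(θ) · dθ/dt = (1/102) · dy/dt
dθ/dt = cos²(θ)/102 · 5 = 102/(102² + 106²) · 5
dθ/dt = 0.023567 rad/s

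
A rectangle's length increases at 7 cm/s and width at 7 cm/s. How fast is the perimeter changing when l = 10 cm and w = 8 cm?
28 cm/s

P = 2(l + w)
dP/dt = 2(dl/dt + dw/dt) = 2(7 + 7) = 28 cm/s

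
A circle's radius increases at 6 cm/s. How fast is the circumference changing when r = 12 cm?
12π cm/s

C = 2πr
dC/dt = 2π · dr/dt = 2π · 6 = 12π cm/s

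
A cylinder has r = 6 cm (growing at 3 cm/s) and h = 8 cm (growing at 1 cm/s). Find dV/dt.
324π cm³/s

V = πr²h
dV/dt = 2πrh·dr/dt + πr²·dh/dt
= 2π(6)(8)(3) + π(6)²(1)
= 324π cm³/s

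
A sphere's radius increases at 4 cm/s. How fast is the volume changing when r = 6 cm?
576π cm³/s

V = (4/3)πr³
dV/dt = dV/dr · dr/dt = 4πr² · 4
At r = 6: dV/dt = 576π cm³/s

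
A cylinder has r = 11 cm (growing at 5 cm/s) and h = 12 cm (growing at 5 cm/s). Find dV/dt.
1925π cm³/s

V = πr²h
dV/dt = 2πrh·dr/dt + πr²·dh/dt
= 2π(11)(12)(5) + π(11)²(5)
= 1925π cm³/s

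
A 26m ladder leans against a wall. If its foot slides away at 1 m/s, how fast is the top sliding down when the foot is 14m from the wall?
7√30/60 ≈ 0.639 m/s

x² + y² = 26²
2x·dx/dt + 2y·dy/dt = 0
dy/dt = -x/y · dx/dt = -14/(4√30) · 1 = -7√30/60 m/s
The top is descending at 7√30/60 ≈ 0.639 m/s.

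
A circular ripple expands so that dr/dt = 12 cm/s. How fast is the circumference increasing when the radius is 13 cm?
24π cm/s

C = 2πr
dC/dt = 2π · dr/dt = 2π · 12 = 24π cm/s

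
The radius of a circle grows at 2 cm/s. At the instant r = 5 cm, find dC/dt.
4π cm/s

C = 2πr
dC/dt = 2π · dr/dt = 2π · 2 = 4π cm/s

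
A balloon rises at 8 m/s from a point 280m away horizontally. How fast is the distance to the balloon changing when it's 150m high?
120√1009/1009 ≈ 3.778 m/s

z² = 280² + y²
z = √(280² + 150²) = 10√1009
dz/dt = y/z · dy/dt = 150/(10√1009) · 8 = 120√1009/1009 ≈ 3.778 m/s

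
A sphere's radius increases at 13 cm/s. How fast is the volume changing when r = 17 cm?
15028π cm³/s

V = (4/3)πr³
dV/dt = dV/dr · dr/dt = 4πr² · 13
At r = 17: dV/dt = 15028π cm³/s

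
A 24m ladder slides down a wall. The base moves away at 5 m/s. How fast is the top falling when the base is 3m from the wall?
5√7/21 ≈ 0.6299 m/s

x² + y² = 24²
2x·dx/dt + 2y·dy/dt = 0
dy/dt = -x/y · dx/dt = -3/(9√7) · 5 = -5√7/21 m/s
The top is descending at 5√7/21 ≈ 0.6299 m/s.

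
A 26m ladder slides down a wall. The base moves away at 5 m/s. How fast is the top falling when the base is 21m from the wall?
21√235/47 ≈ 6.849 m/s

x² + y² = 26²
2x·dx/dt + 2y·dy/dt = 0
dy/dt = -x/y · dx/dt = -21/√235 · 5 = -21√235/47 m/s
The top is descending at 21√235/47 ≈ 6.849 m/s.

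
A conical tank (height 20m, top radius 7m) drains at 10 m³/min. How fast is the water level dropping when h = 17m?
4000/(14161π) ≈ 0.08991 m/min

r/h = 7/20, so r = (7/20)h
V = (1/3)πr²h = (1/3)π((7/20)h)²h = (49/1200)πh³
dV/dh = (49/400)πh²
dh/dt = (dV/dt)/(dV/dh) = -10/((49/400)π·17²) = -4000/(14161π) m/min
The level is dropping at 4000/(14161π) ≈ 0.08991 m/min.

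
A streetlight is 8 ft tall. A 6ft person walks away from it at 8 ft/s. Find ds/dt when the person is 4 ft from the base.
24 ft/s

By similar triangles: 8/(x+s) = 6/s
Solving: s = 6x/2
ds/dt = 6/2 · dx/dt = 3 · 8 = 24 ft/s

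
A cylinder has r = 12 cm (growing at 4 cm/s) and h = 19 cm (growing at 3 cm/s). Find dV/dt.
2256π cm³/s

V = πr²h
dV/dt = 2πrh·dr/dt + πr²·dh/dt
= 2π(12)(19)(4) + π(12)²(3)
= 2256π cm³/s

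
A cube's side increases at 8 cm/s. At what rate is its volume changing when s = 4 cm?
384 cm³/s

V = s³
dV/dt = 3s² · ds/dt = 3·4²·8 = 384 cm³/s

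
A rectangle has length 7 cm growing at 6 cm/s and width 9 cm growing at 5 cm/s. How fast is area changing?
89 cm²/s

A = lw
dA/dt = w·dl/dt + l·dw/dt = 9·6 + 7·5 = 89 cm²/s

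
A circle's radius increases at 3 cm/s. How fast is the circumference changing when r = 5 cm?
6π cm/s

C = 2πr
dC/dt = 2π · dr/dt = 2π · 3 = 6π cm/s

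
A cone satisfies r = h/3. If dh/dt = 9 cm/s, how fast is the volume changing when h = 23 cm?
529π cm³/s

V = (1/3)π(h/3)²h = πh³/27
dV/dt = πh²/9 · 9
At h = 23: dV/dt = 529π cm³/s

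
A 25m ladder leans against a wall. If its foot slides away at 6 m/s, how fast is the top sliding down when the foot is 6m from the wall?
36√589/589 ≈ 1.483 m/s

x² + y² = 25²
2x·dx/dt + 2y·dy/dt = 0
dy/dt = -x/y · dx/dt = -6/√589 · 6 = -36√589/589 m/s
The top is descending at 36√589/589 ≈ 1.483 m/s.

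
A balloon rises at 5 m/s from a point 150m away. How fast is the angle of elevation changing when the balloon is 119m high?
0.020458 rad/s

tan(θ) = y/150
sec²(θ) · dθ/dt = (1/150) · dy/dt
dθ/dt = cos²(θ)/150 · 5 = 150/(150² + 119²) · 5
dθ/dt = 0.020458 rad/s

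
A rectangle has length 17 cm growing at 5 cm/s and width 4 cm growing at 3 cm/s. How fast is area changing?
71 cm²/s

A = lw
dA/dt = w·dl/dt + l·dw/dt = 4·5 + 17·3 = 71 cm²/s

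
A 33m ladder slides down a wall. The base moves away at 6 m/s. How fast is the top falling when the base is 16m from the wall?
96√17/119 ≈ 3.326 m/s

x² + y² = 33²
2x·dx/dt + 2y·dy/dt = 0
dy/dt = -x/y · dx/dt = -16/(7√17) · 6 = -96√17/119 m/s
The top is descending at 96√17/119 ≈ 3.326 m/s.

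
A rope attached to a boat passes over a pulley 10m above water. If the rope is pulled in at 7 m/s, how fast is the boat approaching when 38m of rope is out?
19√21/12 ≈ 7.256 m/s

rope² = x² + 10²
x = √(38² - 10²) = 8√21
dx/dt = (rope/x) · d(rope)/dt = (38/(8√21)) · (-7) = -19√21/12 m/s
The boat approaches at 19√21/12 ≈ 7.256 m/s.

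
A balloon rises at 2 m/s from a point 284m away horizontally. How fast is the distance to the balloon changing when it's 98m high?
98√22565/22565 ≈ 0.6524 m/s

z² = 284² + y²
z = √(284² + 98²) = 2√22565
dz/dt = y/z · dy/dt = 98/(2√22565) · 2 = 98√22565/22565 ≈ 0.6524 m/s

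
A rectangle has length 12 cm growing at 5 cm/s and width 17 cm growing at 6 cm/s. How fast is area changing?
157 cm²/s

A = lw
dA/dt = w·dl/dt + l·dw/dt = 17·5 + 12·6 = 157 cm²/s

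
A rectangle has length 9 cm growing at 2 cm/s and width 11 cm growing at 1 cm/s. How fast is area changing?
31 cm²/s

A = lw
dA/dt = w·dl/dt + l·dw/dt = 11·2 + 9·1 = 31 cm²/s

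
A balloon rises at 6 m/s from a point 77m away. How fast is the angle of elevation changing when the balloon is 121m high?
0.02246 rad/s

tan(θ) = y/77
sec²(θ) · dθ/dt = (1/77) · dy/dt
dθ/dt = cos²(θ)/77 · 6 = 77/(77² + 121²) · 6
dθ/dt = 0.02246 rad/s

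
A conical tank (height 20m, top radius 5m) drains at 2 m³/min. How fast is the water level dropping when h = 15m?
32/(225π) ≈ 0.04527 m/min

r/h = 5/20, so r = (1/4)h
V = (1/3)πr²h = (1/3)π((1/4)h)²h = (1/48)πh³
dV/dh = (1/16)πh²
dh/dt = (dV/dt)/(dV/dh) = -2/((1/16)π·15²) = -32/(225π) m/min
The level is dropping at 32/(225π) ≈ 0.04527 m/min.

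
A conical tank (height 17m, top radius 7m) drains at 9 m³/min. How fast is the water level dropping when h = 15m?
289/(1225π) ≈ 0.0751 m/min

r/h = 7/17, so r = (7/17)h
V = (1/3)πr²h = (1/3)π((7/17)h)²h = (49/867)πh³
dV/dh = (49/289)πh²
dh/dt = (dV/dt)/(dV/dh) = -9/((49/289)π·15²) = -289/(1225π) m/min
The level is dropping at 289/(1225π) ≈ 0.0751 m/min.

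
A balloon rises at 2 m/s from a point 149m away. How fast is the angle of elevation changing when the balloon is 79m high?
0.010477 rad/s

tan(θ) = y/149
sec²(θ) · dθ/dt = (1/149) · dy/dt
dθ/dt = cos²(θ)/149 · 2 = 149/(149² + 79²) · 2
dθ/dt = 0.010477 rad/s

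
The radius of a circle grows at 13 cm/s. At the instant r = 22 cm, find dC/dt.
26π cm/s

C = 2πr
dC/dt = 2π · dr/dt = 2π · 13 = 26π cm/s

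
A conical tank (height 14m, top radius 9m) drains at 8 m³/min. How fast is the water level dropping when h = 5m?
1568/(2025π) ≈ 0.2465 m/min

r/h = 9/14, so r = (9/14)h
V = (1/3)πr²h = (1/3)π((9/14)h)²h = (27/196)πh³
dV/dh = (81/196)πh²
dh/dt = (dV/dt)/(dV/dh) = -8/((81/196)π·5²) = -1568/(2025π) m/min
The level is dropping at 1568/(2025π) ≈ 0.2465 m/min.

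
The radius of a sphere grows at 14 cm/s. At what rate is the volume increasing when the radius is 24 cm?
32256π cm³/s

V = (4/3)πr³
dV/dt = dV/dr · dr/dt = 4πr² · 14
At r = 24: dV/dt = 32256π cm³/s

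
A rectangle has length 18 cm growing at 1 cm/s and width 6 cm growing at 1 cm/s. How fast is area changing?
24 cm²/s

A = lw
dA/dt = w·dl/dt + l·dw/dt = 6·1 + 18·1 = 24 cm²/s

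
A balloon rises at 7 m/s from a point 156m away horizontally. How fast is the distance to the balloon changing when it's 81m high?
189√3433/3433 ≈ 3.226 m/s

z² = 156² + y²
z = √(156² + 81²) = 3√3433
dz/dt = y/z · dy/dt = 81/(3√3433) · 7 = 189√3433/3433 ≈ 3.226 m/s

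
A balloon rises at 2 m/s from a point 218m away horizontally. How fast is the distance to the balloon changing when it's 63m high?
126√51493/51493 ≈ 0.5553 m/s

z² = 218² + y²
z = √(218² + 63²) = √51493
dz/dt = y/z · dy/dt = 63/√51493 · 2 = 126√51493/51493 ≈ 0.5553 m/s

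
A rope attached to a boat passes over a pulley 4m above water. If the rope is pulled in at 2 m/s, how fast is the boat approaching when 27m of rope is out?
54√713/713 ≈ 2.022 m/s

rope² = x² + 4²
x = √(27² - 4²) = √713
dx/dt = (rope/x) · d(rope)/dt = (27/√713) · (-2) = -54√713/713 m/s
The boat approaches at 54√713/713 ≈ 2.022 m/s.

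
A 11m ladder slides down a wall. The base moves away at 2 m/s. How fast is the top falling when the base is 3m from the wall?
3√7/14 ≈ 0.5669 m/s

x² + y² = 11²
2x·dx/dt + 2y·dy/dt = 0
dy/dt = -x/y · dx/dt = -3/(4√7) · 2 = -3√7/14 m/s
The top is descending at 3√7/14 ≈ 0.5669 m/s.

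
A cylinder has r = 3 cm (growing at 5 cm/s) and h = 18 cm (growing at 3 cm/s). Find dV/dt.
567π cm³/s

V = πr²h
dV/dt = 2πrh·dr/dt + πr²·dh/dt
= 2π(3)(18)(5) + π(3)²(3)
= 567π cm³/s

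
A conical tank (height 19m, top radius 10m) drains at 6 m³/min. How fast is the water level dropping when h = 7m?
1083/(2450π) ≈ 0.1407 m/min

r/h = 10/19, so r = (10/19)h
V = (1/3)πr²h = (1/3)π((10/19)h)²h = (100/1083)πh³
dV/dh = (100/361)πh²
dh/dt = (dV/dt)/(dV/dh) = -6/((100/361)π·7²) = -1083/(2450π) m/min
The level is dropping at 1083/(2450π) ≈ 0.1407 m/min.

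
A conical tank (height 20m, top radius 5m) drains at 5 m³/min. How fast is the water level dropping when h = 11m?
80/(121π) ≈ 0.2105 m/min

r/h = 5/20, so r = (1/4)h
V = (1/3)πr²h = (1/3)π((1/4)h)²h = (1/48)πh³
dV/dh = (1/16)πh²
dh/dt = (dV/dt)/(dV/dh) = -5/((1/16)π·11²) = -80/(121π) m/min
The level is dropping at 80/(121π) ≈ 0.2105 m/min.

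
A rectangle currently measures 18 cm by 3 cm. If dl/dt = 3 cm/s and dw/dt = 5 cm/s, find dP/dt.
16 cm/s

P = 2(l + w)
dP/dt = 2(dl/dt + dw/dt) = 2(3 + 5) = 16 cm/s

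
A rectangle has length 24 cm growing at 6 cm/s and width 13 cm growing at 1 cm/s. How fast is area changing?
102 cm²/s

A = lw
dA/dt = w·dl/dt + l·dw/dt = 13·6 + 24·1 = 102 cm²/s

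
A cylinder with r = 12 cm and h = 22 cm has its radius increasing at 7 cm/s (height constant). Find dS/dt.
644π cm²/s

S = 2πrh + 2πr² (lateral + bases)
dS/dt = (2πh + 4πr)·dr/dt = (2π·22 + 4π·12)·7
= 644π cm²/s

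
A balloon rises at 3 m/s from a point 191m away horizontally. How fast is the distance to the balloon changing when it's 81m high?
243√43042/43042 ≈ 1.171 m/s

z² = 191² + y²
z = √(191² + 81²) = √43042
dz/dt = y/z · dy/dt = 81/√43042 · 3 = 243√43042/43042 ≈ 1.171 m/s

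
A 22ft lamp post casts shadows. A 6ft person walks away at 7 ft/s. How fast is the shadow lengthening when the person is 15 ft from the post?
21/8 ft/s

By similar triangles: 22/(x+s) = 6/s
Solving: s = 6x/16
ds/dt = 6/16 · dx/dt = 3/8 · 7 = 21/8 ft/s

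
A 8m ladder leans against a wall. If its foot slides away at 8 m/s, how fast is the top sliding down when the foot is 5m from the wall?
40√39/39 ≈ 6.405 m/s

x² + y² = 8²
2x·dx/dt + 2y·dy/dt = 0
dy/dt = -x/y · dx/dt = -5/√39 · 8 = -40√39/39 m/s
The top is descending at 40√39/39 ≈ 6.405 m/s.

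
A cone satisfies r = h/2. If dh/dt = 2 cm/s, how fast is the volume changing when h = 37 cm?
1369π/2 cm³/s

V = (1/3)π(h/2)²h = πh³/12
dV/dt = πh²/4 · 2
At h = 37: dV/dt = 1369π/2 cm³/s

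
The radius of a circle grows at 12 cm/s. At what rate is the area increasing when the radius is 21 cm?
504π cm²/s

A = πr²
dA/dt = 2πr · dr/dt = 2π(21)(12) = 504π cm²/s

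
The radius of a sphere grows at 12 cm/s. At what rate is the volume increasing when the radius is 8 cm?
3072π cm³/s

V = (4/3)πr³
dV/dt = dV/dr · dr/dt = 4πr² · 12
At r = 8: dV/dt = 3072π cm³/s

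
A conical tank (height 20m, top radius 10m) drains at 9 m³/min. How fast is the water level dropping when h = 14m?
9/(49π) ≈ 0.05847 m/min

r/h = 10/20, so r = (1/2)h
V = (1/3)πr²h = (1/3)π((1/2)h)²h = (1/12)πh³
dV/dh = (1/4)πh²
dh/dt = (dV/dt)/(dV/dh) = -9/((1/4)π·14²) = -9/(49π) m/min
The level is dropping at 9/(49π) ≈ 0.05847 m/min.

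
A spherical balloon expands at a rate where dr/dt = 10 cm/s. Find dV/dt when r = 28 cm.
31360π cm³/s

V = (4/3)πr³
dV/dt = dV/dr · dr/dt = 4πr² · 10
At r = 28: dV/dt = 31360π cm³/s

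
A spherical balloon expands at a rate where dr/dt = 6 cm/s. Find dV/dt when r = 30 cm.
21600π cm³/s

V = (4/3)πr³
dV/dt = dV/dr · dr/dt = 4πr² · 6
At r = 30: dV/dt = 21600π cm³/s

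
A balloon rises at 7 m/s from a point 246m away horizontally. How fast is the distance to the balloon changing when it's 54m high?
63√1762/1762 ≈ 1.501 m/s

z² = 246² + y²
z = √(246² + 54²) = 6√1762
dz/dt = y/z · dy/dt = 54/(6√1762) · 7 = 63√1762/1762 ≈ 1.501 m/s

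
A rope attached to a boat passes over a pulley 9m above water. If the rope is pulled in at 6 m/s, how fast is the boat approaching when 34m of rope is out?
204√43/215 ≈ 6.222 m/s

rope² = x² + 9²
x = √(34² - 9²) = 5√43
dx/dt = (rope/x) · d(rope)/dt = (34/(5√43)) · (-6) = -204√43/215 m/s
The boat approaches at 204√43/215 ≈ 6.222 m/s.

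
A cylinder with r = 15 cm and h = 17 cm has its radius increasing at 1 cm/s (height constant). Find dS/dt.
94π cm²/s

S = 2πrh + 2πr² (lateral + bases)
dS/dt = (2πh + 4πr)·dr/dt = (2π·17 + 4π·15)·1
= 94π cm²/s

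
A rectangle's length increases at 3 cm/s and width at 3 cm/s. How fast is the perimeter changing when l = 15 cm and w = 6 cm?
12 cm/s

P = 2(l + w)
dP/dt = 2(dl/dt + dw/dt) = 2(3 + 3) = 12 cm/s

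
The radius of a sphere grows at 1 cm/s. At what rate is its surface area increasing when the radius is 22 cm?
176π cm²/s

S = 4πr²
dS/dt = dS/dr · dr/dt = 8πr · 1
At r = 22: dS/dt = 176π cm²/s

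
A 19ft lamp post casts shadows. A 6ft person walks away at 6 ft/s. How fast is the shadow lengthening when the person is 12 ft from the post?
36/13 ft/s

By similar triangles: 19/(x+s) = 6/s
Solving: s = 6x/13
ds/dt = 6/13 · dx/dt = 6/13 · 6 = 36/13 ft/s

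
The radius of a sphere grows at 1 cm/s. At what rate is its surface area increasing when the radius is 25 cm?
200π cm²/s

S = 4πr²
dS/dt = dS/dr · dr/dt = 8πr · 1
At r = 25: dS/dt = 200π cm²/s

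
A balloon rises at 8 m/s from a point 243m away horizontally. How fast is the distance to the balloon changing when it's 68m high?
544√63673/63673 ≈ 2.156 m/s

z² = 243² + y²
z = √(243² + 68²) = √63673
dz/dt = y/z · dy/dt = 68/√63673 · 8 = 544√63673/63673 ≈ 2.156 m/s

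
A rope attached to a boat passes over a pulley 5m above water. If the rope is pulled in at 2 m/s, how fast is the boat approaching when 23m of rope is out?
23√14/42 ≈ 2.049 m/s

rope² = x² + 5²
x = √(23² - 5²) = 6√14
dx/dt = (rope/x) · d(rope)/dt = (23/(6√14)) · (-2) = -23√14/42 m/s
The boat approaches at 23√14/42 ≈ 2.049 m/s.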